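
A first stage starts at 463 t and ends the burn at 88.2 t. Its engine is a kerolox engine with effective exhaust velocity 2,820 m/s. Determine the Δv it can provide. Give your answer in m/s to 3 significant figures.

Rocket equation: Δv = v_e · ln(m₀/m_f) = 2820.0 × ln(5.249) = 2820.0 × 1.6581 ≈ 4675.9 m/s.

Δv ≈ 4680 m/s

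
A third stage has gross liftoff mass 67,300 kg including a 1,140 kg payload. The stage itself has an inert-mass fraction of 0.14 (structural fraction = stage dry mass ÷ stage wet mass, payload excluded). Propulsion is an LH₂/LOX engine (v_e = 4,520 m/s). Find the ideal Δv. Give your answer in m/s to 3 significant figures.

Stage wet mass = m₀ − payload = 67,300 − 1,140 = 66,160 kg.
Stage dry mass = ε × stage wet mass = 0.14 × 66,160 = 9,262.4 kg.
Burnout mass m_f = stage dry + payload = 9,262.4 + 1,140 = 10,402.4 kg.
Using Δv = v_e ln(m₀/m_f): Δv = v_e · ln(67,300/10,402.4) = 4520.0 × ln(6.47) = 4520.0 × 1.8671 ≈ 8439 m/s.

Δv ≈ 8440 m/s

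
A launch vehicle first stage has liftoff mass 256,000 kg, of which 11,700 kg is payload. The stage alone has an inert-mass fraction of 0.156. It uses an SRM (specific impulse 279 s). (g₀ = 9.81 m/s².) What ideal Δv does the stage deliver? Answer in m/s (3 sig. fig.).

Stage wet mass = m₀ − payload = 256,000 − 11,700 = 244,300 kg.
Stage dry mass = ε × stage wet mass = 0.156 × 244,300 = 38,110.8 kg.
Burnout mass m_f = stage dry + payload = 38,110.8 + 11,700 = 49,810.8 kg.
v_e = Isp · g₀ = 279 × 9.81 = 2737.0 m/s.
By the Tsiolkovsky rocket equation, Δv = v_e · ln(256,000/49,810.8) = 2737.0 × ln(5.139) = 2737.0 × 1.6369 ≈ 4480 m/s.

Δv ≈ 4480 m/s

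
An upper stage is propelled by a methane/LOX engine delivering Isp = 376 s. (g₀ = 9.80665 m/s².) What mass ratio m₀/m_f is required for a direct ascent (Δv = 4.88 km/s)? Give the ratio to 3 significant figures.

v_e = Isp · g₀ = 376 × 9.80665 = 3687.3 m/s.
By the Tsiolkovsky rocket equation, m₀/m_f = exp(Δv / v_e) = exp(4880 / 3687.3) = exp(1.3235) = 3.7564.

mass ratio ≈ 3.76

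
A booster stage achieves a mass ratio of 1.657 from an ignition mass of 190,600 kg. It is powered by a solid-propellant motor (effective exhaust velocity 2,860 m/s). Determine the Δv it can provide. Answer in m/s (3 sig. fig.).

Δv = v_e · ln(1.657) = 2860.0 × 0.5050 ≈ 1444.3 m/s.

Δv ≈ 1440 m/s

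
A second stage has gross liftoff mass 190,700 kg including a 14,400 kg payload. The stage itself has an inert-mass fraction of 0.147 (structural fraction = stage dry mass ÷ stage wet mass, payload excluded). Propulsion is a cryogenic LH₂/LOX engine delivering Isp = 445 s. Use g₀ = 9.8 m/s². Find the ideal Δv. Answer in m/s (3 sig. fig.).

Δv ≈ 6780 m/s

Stage wet mass = m₀ − payload = 190,700 − 14,400 = 176,300 kg.
Stage dry mass = ε × stage wet mass = 0.147 × 176,300 = 25,916.1 kg.
Burnout mass m_f = stage dry + payload = 25,916.1 + 14,400 = 40,316.1 kg.
v_e = Isp · g₀ = 445 × 9.8 = 4361.0 m/s.
By the Tsiolkovsky rocket equation, Δv = v_e · ln(190,700/40,316.1) = 4361.0 × ln(4.73) = 4361.0 × 1.5540 ≈ 6777 m/s.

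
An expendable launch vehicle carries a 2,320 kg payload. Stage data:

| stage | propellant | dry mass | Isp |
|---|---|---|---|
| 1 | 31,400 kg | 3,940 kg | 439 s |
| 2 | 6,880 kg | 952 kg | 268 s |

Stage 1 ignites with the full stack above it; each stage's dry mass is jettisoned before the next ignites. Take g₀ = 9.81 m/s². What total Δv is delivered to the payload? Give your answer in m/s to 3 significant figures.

Δv ≈ 8020 m/s

Ignition mass of stage 1 = 31,400+3,940 + 6,880+952 + 2,320 = 45,492 kg.
Stage 1: m₀ = 45,492 kg, m_f = 45,492 − 31,400 = 14,092 kg; Δv = 439×9.81×ln(3.228) = 4306.6×1.1719 ≈ 5047 m/s.
Stage 2: m₀ = 10,152 kg, m_f = 10,152 − 6,880 = 3,272 kg; Δv = 268×9.81×ln(3.103) = 2629.1×1.1323 ≈ 2977 m/s.
Total Δv = 5047 + 2977 = 8024 m/s.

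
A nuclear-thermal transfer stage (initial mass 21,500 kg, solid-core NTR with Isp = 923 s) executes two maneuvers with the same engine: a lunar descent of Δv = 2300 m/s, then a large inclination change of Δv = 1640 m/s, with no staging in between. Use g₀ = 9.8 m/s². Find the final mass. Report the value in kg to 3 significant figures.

v_e = Isp · g₀ = 923 × 9.8 = 9045.4 m/s.
After the first burn: m = 21500 × exp(−2300/9045.4) = 21500 × 0.77548 = 16,672.8 kg.
After the second burn: m = 16,672.8 × exp(−1640/9045.4) = 16,672.8 × 0.83418 = 13,908.1 kg.

final mass ≈ 13900 kg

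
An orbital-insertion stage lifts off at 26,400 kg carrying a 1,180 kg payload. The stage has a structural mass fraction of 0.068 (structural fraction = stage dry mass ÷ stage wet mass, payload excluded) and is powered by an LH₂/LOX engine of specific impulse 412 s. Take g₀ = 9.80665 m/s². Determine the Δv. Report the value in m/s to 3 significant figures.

Stage wet mass = m₀ − payload = 26,400 − 1,180 = 25,220 kg.
Stage dry mass = ε × stage wet mass = 0.068 × 25,220 = 1,714.96 kg.
Burnout mass m_f = stage dry + payload = 1,714.96 + 1,180 = 2,894.96 kg.
v_e = Isp · g₀ = 412 × 9.80665 = 4040.3 m/s.
Δv = v_e · ln(26,400/2,894.96) = 4040.3 × ln(9.119) = 4040.3 × 2.2104 ≈ 8931 m/s.

Δv ≈ 8930 m/s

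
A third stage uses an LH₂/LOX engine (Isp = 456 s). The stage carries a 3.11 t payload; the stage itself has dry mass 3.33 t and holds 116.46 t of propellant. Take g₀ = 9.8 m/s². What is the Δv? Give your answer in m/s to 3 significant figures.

Δv ≈ 13200 m/s

v_e = Isp · g₀ = 456 × 9.8 = 4468.8 m/s.
m₀ = payload + dry + propellant = 3.11 + 3.33 + 116.46 = 122.9 t.
m_f = payload + dry = 3.11 + 3.33 = 6.44 t.
Δv = v_e · ln(m₀/m_f) = 4468.8 × ln(19.08) = 4468.8 × 2.9488 ≈ 13177.8 m/s.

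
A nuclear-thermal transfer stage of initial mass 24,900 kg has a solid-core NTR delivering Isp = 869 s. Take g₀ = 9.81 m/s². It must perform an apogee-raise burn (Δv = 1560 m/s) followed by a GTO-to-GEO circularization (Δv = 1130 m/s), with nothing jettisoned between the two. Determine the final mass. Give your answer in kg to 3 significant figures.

final mass ≈ 18200 kg

v_e = Isp · g₀ = 869 × 9.81 = 8524.9 m/s.
After the first burn: m = 24900 × exp(−1560/8524.9) = 24900 × 0.83277 = 20,736 kg.
After the second burn: m = 20,736 × exp(−1130/8524.9) = 20,736 × 0.87586 = 18,161.8 kg.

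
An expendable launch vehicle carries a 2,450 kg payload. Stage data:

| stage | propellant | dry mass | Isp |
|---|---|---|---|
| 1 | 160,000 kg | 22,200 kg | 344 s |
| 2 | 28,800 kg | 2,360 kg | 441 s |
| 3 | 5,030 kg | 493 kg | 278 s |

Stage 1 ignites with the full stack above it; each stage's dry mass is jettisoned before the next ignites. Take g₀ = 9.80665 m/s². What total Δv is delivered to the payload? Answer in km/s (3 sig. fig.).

Ignition mass of stage 1 = 160,000+22,200 + 28,800+2,360 + 5,030+493 + 2,450 = 221,333 kg.
Stage 1: m₀ = 221,333 kg, m_f = 221,333 − 160,000 = 61,333 kg; Δv = 344×9.80665×ln(3.609) = 3373.5×1.2834 ≈ 4329 m/s.
Stage 2: m₀ = 39,133 kg, m_f = 39,133 − 28,800 = 10,333 kg; Δv = 441×9.80665×ln(3.787) = 4324.7×1.3316 ≈ 5759 m/s.
Stage 3: m₀ = 7,973 kg, m_f = 7,973 − 5,030 = 2,943 kg; Δv = 278×9.80665×ln(2.709) = 2726.2×0.9966 ≈ 2717 m/s.
Total Δv = 4329 + 5759 + 2717 = 12805 m/s.

Δv ≈ 12.8 km/s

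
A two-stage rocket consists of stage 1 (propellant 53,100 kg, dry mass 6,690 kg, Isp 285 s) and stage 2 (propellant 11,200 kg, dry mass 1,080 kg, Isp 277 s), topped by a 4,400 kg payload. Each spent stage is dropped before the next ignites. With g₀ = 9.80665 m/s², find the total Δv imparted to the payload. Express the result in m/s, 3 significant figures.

Δv ≈ 6340 m/s

Ignition mass of stage 1 = 53,100+6,690 + 11,200+1,080 + 4,400 = 76,470 kg.
Stage 1: m₀ = 76,470 kg, m_f = 76,470 − 53,100 = 23,370 kg; Δv = 285×9.80665×ln(3.272) = 2794.9×1.1854 ≈ 3313 m/s.
Stage 2: m₀ = 16,680 kg, m_f = 16,680 − 11,200 = 5,480 kg; Δv = 277×9.80665×ln(3.044) = 2716.4×1.1131 ≈ 3024 m/s.
Total Δv = 3313 + 3024 = 6337 m/s.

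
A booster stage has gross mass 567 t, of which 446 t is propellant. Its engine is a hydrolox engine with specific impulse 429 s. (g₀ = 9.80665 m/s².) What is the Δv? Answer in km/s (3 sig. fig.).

Δv ≈ 6.50 km/s

v_e = Isp · g₀ = 429 × 9.80665 = 4207.1 m/s.
m_f = m₀ − m_prop = 567 − 446 = 121 t.
From the ideal rocket equation, Δv = v_e · ln(m₀/m_f) = 4207.1 × ln(4.686) = 4207.1 × 1.5446 ≈ 6498.1 m/s.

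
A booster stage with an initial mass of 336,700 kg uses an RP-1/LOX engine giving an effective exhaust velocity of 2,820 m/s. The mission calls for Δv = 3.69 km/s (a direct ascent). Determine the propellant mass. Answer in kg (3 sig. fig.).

propellant mass ≈ 246000 kg

Using Δv = v_e ln(m₀/m_f): m₀/m_f = exp(Δv / v_e) = exp(3690 / 2820.0) = exp(1.3085) = 3.7007.
m_f = 336,700 / 3.7007 = 90,982.8 kg, so propellant = m₀ − m_f = 336,700 − 90,982.8 = 245,717.2 kg.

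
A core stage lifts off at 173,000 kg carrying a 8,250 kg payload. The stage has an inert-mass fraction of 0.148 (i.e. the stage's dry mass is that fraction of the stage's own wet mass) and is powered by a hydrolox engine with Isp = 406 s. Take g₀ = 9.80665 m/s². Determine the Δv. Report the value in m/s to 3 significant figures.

Stage wet mass = m₀ − payload = 173,000 − 8,250 = 164,750 kg.
Stage dry mass = ε × stage wet mass = 0.148 × 164,750 = 24,383 kg.
Burnout mass m_f = stage dry + payload = 24,383 + 8,250 = 32,633 kg.
v_e = Isp · g₀ = 406 × 9.80665 = 3981.5 m/s.
Δv = v_e · ln(173,000/32,633) = 3981.5 × ln(5.301) = 3981.5 × 1.6680 ≈ 6641 m/s.

Δv ≈ 6640 m/s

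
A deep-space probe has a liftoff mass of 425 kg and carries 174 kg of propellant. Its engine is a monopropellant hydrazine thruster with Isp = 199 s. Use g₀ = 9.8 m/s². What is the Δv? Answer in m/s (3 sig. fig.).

Δv ≈ 1030 m/s

v_e = Isp · g₀ = 199 × 9.8 = 1950.2 m/s.
m_f = m₀ − m_prop = 425 − 174 = 251 kg.
Rocket equation: Δv = v_e · ln(m₀/m_f) = 1950.2 × ln(1.693) = 1950.2 × 0.5266 ≈ 1027.0 m/s.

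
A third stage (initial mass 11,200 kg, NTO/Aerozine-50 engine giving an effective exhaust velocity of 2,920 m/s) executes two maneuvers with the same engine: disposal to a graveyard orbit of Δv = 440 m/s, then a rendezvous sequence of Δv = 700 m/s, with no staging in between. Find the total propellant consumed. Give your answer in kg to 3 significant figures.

After the first burn: m = 11200 × exp(−440/2920.0) = 11200 × 0.86012 = 9,633.34 kg.
After the second burn: m = 9,633.34 × exp(−700/2920.0) = 9,633.34 × 0.78684 = 7,579.9 kg.
Total propellant = m₀ − m_final = 11200 − 7,579.9 = 3,620.1 kg.

total propellant consumed ≈ 3620 kg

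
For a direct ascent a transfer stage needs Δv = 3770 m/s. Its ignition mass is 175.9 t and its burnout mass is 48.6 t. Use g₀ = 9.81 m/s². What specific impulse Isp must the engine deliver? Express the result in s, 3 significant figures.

Isp ≈ 299 s

ln(m₀/m_f) = ln(175900/48600) = ln(3.619) = 1.2863.
From the ideal rocket equation, v_e = Δv / ln(m₀/m_f) = 3770 / 1.2863 = 2930.9 m/s.
Isp = v_e / g₀ = 2930.9 / 9.81 = 298.8 s.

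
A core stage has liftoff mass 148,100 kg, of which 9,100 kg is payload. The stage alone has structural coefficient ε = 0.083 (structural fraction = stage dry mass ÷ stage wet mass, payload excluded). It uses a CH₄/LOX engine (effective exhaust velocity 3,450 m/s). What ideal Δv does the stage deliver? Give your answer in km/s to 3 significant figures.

Δv ≈ 6.80 km/s

Stage wet mass = m₀ − payload = 148,100 − 9,100 = 139,000 kg.
Stage dry mass = ε × stage wet mass = 0.083 × 139,000 = 11,537 kg.
Burnout mass m_f = stage dry + payload = 11,537 + 9,100 = 20,637 kg.
Δv = v_e · ln(148,100/20,637) = 3450.0 × ln(7.176) = 3450.0 × 1.9708 ≈ 6799 m/s.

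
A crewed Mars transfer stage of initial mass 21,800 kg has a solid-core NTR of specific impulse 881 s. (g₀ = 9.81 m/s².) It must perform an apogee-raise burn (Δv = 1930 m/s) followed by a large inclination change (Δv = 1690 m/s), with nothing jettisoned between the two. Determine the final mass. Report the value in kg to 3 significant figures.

final mass ≈ 14300 kg

v_e = Isp · g₀ = 881 × 9.81 = 8642.6 m/s.
After the first burn: m = 21800 × exp(−1930/8642.6) = 21800 × 0.79987 = 17,437.2 kg.
After the second burn: m = 17,437.2 × exp(−1690/8642.6) = 17,437.2 × 0.82239 = 14,340.2 kg.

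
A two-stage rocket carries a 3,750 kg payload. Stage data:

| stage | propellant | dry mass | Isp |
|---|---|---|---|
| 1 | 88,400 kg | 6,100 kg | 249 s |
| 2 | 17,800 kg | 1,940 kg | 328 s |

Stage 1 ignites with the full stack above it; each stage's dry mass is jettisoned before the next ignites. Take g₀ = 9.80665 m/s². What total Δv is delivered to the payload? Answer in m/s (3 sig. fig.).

Ignition mass of stage 1 = 88,400+6,100 + 17,800+1,940 + 3,750 = 117,990 kg.
Stage 1: m₀ = 117,990 kg, m_f = 117,990 − 88,400 = 29,590 kg; Δv = 249×9.80665×ln(3.987) = 2441.9×1.3832 ≈ 3377 m/s.
Stage 2: m₀ = 23,490 kg, m_f = 23,490 − 17,800 = 5,690 kg; Δv = 328×9.80665×ln(4.128) = 3216.6×1.4179 ≈ 4561 m/s.
Total Δv = 3377 + 4561 = 7938 m/s.

Δv ≈ 7940 m/s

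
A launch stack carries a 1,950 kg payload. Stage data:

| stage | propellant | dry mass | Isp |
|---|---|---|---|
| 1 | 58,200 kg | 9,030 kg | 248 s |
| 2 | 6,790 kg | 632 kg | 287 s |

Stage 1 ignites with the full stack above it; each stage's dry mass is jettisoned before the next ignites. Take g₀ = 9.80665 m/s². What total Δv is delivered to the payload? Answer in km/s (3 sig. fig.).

Ignition mass of stage 1 = 58,200+9,030 + 6,790+632 + 1,950 = 76,602 kg.
Stage 1: m₀ = 76,602 kg, m_f = 76,602 − 58,200 = 18,402 kg; Δv = 248×9.80665×ln(4.163) = 2432.0×1.4262 ≈ 3469 m/s.
Stage 2: m₀ = 9,372 kg, m_f = 9,372 − 6,790 = 2,582 kg; Δv = 287×9.80665×ln(3.63) = 2814.5×1.2892 ≈ 3628 m/s.
Total Δv = 3469 + 3628 = 7097 m/s.

Δv ≈ 7.10 km/s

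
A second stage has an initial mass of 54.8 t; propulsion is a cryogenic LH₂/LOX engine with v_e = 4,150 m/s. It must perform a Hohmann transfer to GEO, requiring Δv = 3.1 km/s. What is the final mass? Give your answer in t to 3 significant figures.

final mass ≈ 26.0 t

From the ideal rocket equation, m₀/m_f = exp(Δv / v_e) = exp(3100 / 4150.0) = exp(0.7470) = 2.1106.
m_f = m₀ / 2.1106 = 54.8 / 2.1106 = 25.9642 t.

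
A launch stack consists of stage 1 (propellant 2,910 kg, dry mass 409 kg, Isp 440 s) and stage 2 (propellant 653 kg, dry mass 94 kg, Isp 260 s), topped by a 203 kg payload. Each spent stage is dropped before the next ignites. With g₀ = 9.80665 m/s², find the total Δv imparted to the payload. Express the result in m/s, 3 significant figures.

Δv ≈ 7900 m/s

Ignition mass of stage 1 = 2,910+409 + 653+94 + 203 = 4,269 kg.
Stage 1: m₀ = 4,269 kg, m_f = 4,269 − 2,910 = 1,359 kg; Δv = 440×9.80665×ln(3.141) = 4314.9×1.1446 ≈ 4939 m/s.
Stage 2: m₀ = 950 kg, m_f = 950 − 653 = 297 kg; Δv = 260×9.80665×ln(3.199) = 2549.7×1.1627 ≈ 2965 m/s.
Total Δv = 4939 + 2965 = 7904 m/s.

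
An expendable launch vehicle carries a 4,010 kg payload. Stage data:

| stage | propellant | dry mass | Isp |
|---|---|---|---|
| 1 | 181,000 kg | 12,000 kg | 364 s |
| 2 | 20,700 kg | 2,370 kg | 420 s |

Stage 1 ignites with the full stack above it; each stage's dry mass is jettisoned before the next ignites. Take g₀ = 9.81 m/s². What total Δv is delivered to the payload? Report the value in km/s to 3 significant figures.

Δv ≈ 12.1 km/s

Ignition mass of stage 1 = 181,000+12,000 + 20,700+2,370 + 4,010 = 220,080 kg.
Stage 1: m₀ = 220,080 kg, m_f = 220,080 − 181,000 = 39,080 kg; Δv = 364×9.81×ln(5.632) = 3570.8×1.7284 ≈ 6172 m/s.
Stage 2: m₀ = 27,080 kg, m_f = 27,080 − 20,700 = 6,380 kg; Δv = 420×9.81×ln(4.245) = 4120.2×1.4456 ≈ 5956 m/s.
Total Δv = 6172 + 5956 = 12128 m/s.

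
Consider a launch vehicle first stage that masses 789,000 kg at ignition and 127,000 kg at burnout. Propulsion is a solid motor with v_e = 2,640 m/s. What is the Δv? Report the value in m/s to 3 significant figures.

Rocket equation: Δv = v_e · ln(m₀/m_f) = 2640.0 × ln(6.213) = 2640.0 × 1.8266 ≈ 4822.2 m/s.

Δv ≈ 4820 m/s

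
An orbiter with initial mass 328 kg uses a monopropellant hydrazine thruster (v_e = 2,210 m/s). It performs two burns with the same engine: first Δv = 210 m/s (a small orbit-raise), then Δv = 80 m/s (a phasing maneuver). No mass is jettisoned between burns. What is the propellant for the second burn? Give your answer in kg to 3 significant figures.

propellant for the second burn ≈ 10.6 kg

After the first burn: m = 328 × exp(−210/2210.0) = 328 × 0.90935 = 298.267 kg.
After the second burn: m = 298.267 × exp(−80/2210.0) = 298.267 × 0.96445 = 287.664 kg.
Second-burn propellant = 298.267 − 287.664 = 10.603 kg.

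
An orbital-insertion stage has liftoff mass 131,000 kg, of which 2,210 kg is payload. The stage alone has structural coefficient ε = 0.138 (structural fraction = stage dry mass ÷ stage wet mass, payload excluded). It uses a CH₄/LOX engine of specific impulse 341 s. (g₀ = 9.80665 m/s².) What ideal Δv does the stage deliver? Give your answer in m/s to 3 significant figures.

Stage wet mass = m₀ − payload = 131,000 − 2,210 = 128,790 kg.
Stage dry mass = ε × stage wet mass = 0.138 × 128,790 = 17,773 kg.
Burnout mass m_f = stage dry + payload = 17,773 + 2,210 = 19,983 kg.
v_e = Isp · g₀ = 341 × 9.80665 = 3344.1 m/s.
Δv = v_e · ln(131,000/19,983) = 3344.1 × ln(6.556) = 3344.1 × 1.8803 ≈ 6288 m/s.

Δv ≈ 6290 m/s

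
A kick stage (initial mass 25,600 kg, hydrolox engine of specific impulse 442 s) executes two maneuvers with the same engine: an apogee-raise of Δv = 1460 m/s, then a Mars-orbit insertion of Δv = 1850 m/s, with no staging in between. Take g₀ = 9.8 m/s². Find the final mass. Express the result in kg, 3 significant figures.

v_e = Isp · g₀ = 442 × 9.8 = 4331.6 m/s.
After the first burn: m = 25600 × exp(−1460/4331.6) = 25600 × 0.71387 = 18,275.1 kg.
After the second burn: m = 18,275.1 × exp(−1850/4331.6) = 18,275.1 × 0.65240 = 11,922.7 kg.

final mass ≈ 11900 kg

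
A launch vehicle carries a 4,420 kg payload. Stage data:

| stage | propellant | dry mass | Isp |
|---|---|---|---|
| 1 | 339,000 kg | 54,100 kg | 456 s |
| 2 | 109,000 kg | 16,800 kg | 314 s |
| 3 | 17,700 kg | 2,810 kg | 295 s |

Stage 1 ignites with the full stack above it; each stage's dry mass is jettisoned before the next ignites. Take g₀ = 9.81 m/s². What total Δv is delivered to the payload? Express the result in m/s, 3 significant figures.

Δv ≈ 11900 m/s

Ignition mass of stage 1 = 339,000+54,100 + 109,000+16,800 + 17,700+2,810 + 4,420 = 543,830 kg.
Stage 1: m₀ = 543,830 kg, m_f = 543,830 − 339,000 = 204,830 kg; Δv = 456×9.81×ln(2.655) = 4473.4×0.9765 ≈ 4368 m/s.
Stage 2: m₀ = 150,730 kg, m_f = 150,730 − 109,000 = 41,730 kg; Δv = 314×9.81×ln(3.612) = 3080.3×1.2843 ≈ 3956 m/s.
Stage 3: m₀ = 24,930 kg, m_f = 24,930 − 17,700 = 7,230 kg; Δv = 295×9.81×ln(3.448) = 2894.0×1.2378 ≈ 3582 m/s.
Total Δv = 4368 + 3956 + 3582 = 11906 m/s.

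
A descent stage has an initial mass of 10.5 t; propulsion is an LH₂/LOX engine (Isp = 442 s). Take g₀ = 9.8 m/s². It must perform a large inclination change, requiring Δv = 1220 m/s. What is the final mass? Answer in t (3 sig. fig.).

final mass ≈ 7.92 t

v_e = Isp · g₀ = 442 × 9.8 = 4331.6 m/s.
By the Tsiolkovsky rocket equation, m₀/m_f = exp(Δv / v_e) = exp(1220 / 4331.6) = exp(0.2817) = 1.3253.
m_f = m₀ / 1.3253 = 10.5 / 1.3253 = 7.92273 t.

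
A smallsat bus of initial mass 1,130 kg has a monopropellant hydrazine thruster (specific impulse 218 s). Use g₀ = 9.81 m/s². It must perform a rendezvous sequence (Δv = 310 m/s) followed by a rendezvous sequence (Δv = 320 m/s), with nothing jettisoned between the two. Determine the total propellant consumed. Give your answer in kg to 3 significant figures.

total propellant consumed ≈ 288 kg

v_e = Isp · g₀ = 218 × 9.81 = 2138.6 m/s.
After the first burn: m = 1130 × exp(−310/2138.6) = 1130 × 0.86506 = 977.518 kg.
After the second burn: m = 977.518 × exp(−320/2138.6) = 977.518 × 0.86102 = 841.663 kg.
Total propellant = m₀ − m_final = 1130 − 841.663 = 288.337 kg.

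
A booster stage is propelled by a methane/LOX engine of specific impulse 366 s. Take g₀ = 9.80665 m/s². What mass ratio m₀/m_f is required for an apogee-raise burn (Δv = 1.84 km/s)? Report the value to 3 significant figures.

mass ratio ≈ 1.67

v_e = Isp · g₀ = 366 × 9.80665 = 3589.2 m/s.
m₀/m_f = exp(Δv / v_e) = exp(1840 / 3589.2) = exp(0.5126) = 1.6697.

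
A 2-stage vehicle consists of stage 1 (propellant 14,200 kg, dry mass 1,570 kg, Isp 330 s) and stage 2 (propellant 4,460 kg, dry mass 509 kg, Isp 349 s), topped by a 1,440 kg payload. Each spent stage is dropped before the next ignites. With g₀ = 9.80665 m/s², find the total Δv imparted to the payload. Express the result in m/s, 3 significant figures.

Δv ≈ 7380 m/s

Ignition mass of stage 1 = 14,200+1,570 + 4,460+509 + 1,440 = 22,179 kg.
Stage 1: m₀ = 22,179 kg, m_f = 22,179 − 14,200 = 7,979 kg; Δv = 330×9.80665×ln(2.78) = 3236.2×1.0223 ≈ 3308 m/s.
Stage 2: m₀ = 6,409 kg, m_f = 6,409 − 4,460 = 1,949 kg; Δv = 349×9.80665×ln(3.288) = 3422.5×1.1904 ≈ 4074 m/s.
Total Δv = 3308 + 4074 = 7382 m/s.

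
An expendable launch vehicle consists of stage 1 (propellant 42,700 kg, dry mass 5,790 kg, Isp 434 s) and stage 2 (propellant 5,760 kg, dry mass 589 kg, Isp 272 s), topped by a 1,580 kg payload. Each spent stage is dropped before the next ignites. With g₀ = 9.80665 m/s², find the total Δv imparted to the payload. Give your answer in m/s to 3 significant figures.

Δv ≈ 9480 m/s

Ignition mass of stage 1 = 42,700+5,790 + 5,760+589 + 1,580 = 56,419 kg.
Stage 1: m₀ = 56,419 kg, m_f = 56,419 − 42,700 = 13,719 kg; Δv = 434×9.80665×ln(4.112) = 4256.1×1.4140 ≈ 6018 m/s.
Stage 2: m₀ = 7,929 kg, m_f = 7,929 − 5,760 = 2,169 kg; Δv = 272×9.80665×ln(3.656) = 2667.4×1.2963 ≈ 3458 m/s.
Total Δv = 6018 + 3458 = 9476 m/s.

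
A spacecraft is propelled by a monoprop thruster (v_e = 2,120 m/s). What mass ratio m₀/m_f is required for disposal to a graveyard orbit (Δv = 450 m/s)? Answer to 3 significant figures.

Rocket equation: m₀/m_f = exp(Δv / v_e) = exp(450 / 2120.0) = exp(0.2123) = 1.2365.

mass ratio ≈ 1.24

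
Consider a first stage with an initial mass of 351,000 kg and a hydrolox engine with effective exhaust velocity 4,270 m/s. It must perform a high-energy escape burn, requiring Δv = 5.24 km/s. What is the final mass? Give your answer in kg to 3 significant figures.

final mass ≈ 103000 kg

Using Δv = v_e ln(m₀/m_f): m₀/m_f = exp(Δv / v_e) = exp(5240 / 4270.0) = exp(1.2272) = 3.4115.
m_f = m₀ / 3.4115 = 351,000 / 3.4115 = 102,887 kg.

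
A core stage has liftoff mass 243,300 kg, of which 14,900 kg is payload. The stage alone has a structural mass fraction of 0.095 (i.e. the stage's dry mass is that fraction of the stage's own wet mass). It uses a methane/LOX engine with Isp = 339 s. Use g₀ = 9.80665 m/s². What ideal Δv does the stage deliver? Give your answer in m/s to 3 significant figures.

Stage wet mass = m₀ − payload = 243,300 − 14,900 = 228,400 kg.
Stage dry mass = ε × stage wet mass = 0.095 × 228,400 = 21,698 kg.
Burnout mass m_f = stage dry + payload = 21,698 + 14,900 = 36,598 kg.
v_e = Isp · g₀ = 339 × 9.80665 = 3324.5 m/s.
Using Δv = v_e ln(m₀/m_f): Δv = v_e · ln(243,300/36,598) = 3324.5 × ln(6.648) = 3324.5 × 1.8943 ≈ 6298 m/s.

Δv ≈ 6300 m/s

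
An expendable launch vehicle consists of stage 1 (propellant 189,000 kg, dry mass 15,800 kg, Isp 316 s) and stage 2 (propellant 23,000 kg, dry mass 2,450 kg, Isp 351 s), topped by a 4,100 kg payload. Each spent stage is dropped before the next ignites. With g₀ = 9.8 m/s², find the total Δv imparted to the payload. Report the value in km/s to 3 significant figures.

Δv ≈ 10.3 km/s

Ignition mass of stage 1 = 189,000+15,800 + 23,000+2,450 + 4,100 = 234,350 kg.
Stage 1: m₀ = 234,350 kg, m_f = 234,350 − 189,000 = 45,350 kg; Δv = 316×9.8×ln(5.168) = 3096.8×1.6424 ≈ 5086 m/s.
Stage 2: m₀ = 29,550 kg, m_f = 29,550 − 23,000 = 6,550 kg; Δv = 351×9.8×ln(4.511) = 3439.8×1.5066 ≈ 5182 m/s.
Total Δv = 5086 + 5182 = 10268 m/s.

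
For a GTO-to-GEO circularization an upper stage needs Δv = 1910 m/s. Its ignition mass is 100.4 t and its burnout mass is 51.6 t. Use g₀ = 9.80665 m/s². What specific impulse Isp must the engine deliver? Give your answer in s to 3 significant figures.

ln(m₀/m_f) = ln(100400/51600) = ln(1.946) = 0.6656.
v_e = Δv / ln(m₀/m_f) = 1910 / 0.6656 = 2869.4 m/s.
Isp = v_e / g₀ = 2869.4 / 9.80665 = 292.6 s.

Isp ≈ 293 s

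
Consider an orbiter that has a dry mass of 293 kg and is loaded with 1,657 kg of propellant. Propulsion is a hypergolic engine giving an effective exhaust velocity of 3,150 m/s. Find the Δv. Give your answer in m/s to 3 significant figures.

Δv ≈ 5970 m/s

m₀ = m_dry + m_prop = 293 + 1,657 = 1,950 kg.
Δv = v_e · ln(m₀/m_f) = 3150.0 × ln(6.655) = 3150.0 × 1.8954 ≈ 5970.5 m/s.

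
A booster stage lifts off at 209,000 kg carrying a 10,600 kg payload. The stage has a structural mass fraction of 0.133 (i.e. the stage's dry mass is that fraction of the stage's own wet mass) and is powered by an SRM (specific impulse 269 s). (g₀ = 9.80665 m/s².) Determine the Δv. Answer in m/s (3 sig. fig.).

Stage wet mass = m₀ − payload = 209,000 − 10,600 = 198,400 kg.
Stage dry mass = ε × stage wet mass = 0.133 × 198,400 = 26,387.2 kg.
Burnout mass m_f = stage dry + payload = 26,387.2 + 10,600 = 36,987.2 kg.
v_e = Isp · g₀ = 269 × 9.80665 = 2638.0 m/s.
Rocket equation: Δv = v_e · ln(209,000/36,987.2) = 2638.0 × ln(5.651) = 2638.0 × 1.7318 ≈ 4568 m/s.

Δv ≈ 4570 m/s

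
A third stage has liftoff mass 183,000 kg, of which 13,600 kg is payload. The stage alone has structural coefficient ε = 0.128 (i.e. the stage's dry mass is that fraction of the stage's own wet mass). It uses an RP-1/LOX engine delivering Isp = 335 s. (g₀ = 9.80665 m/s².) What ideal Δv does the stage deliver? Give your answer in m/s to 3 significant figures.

Δv ≈ 5410 m/s

Stage wet mass = m₀ − payload = 183,000 − 13,600 = 169,400 kg.
Stage dry mass = ε × stage wet mass = 0.128 × 169,400 = 21,683.2 kg.
Burnout mass m_f = stage dry + payload = 21,683.2 + 13,600 = 35,283.2 kg.
v_e = Isp · g₀ = 335 × 9.80665 = 3285.2 m/s.
Rocket equation: Δv = v_e · ln(183,000/35,283.2) = 3285.2 × ln(5.187) = 3285.2 × 1.6461 ≈ 5408 m/s.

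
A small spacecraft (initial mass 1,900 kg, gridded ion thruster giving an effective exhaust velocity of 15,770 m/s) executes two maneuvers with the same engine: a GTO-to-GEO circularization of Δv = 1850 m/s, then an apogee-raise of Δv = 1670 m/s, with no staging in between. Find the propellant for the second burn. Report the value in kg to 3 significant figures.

propellant for the second burn ≈ 170 kg

After the first burn: m = 1900 × exp(−1850/15770.0) = 1900 × 0.88931 = 1,689.69 kg.
After the second burn: m = 1,689.69 × exp(−1670/15770.0) = 1,689.69 × 0.89952 = 1,519.91 kg.
Second-burn propellant = 1,689.69 − 1,519.91 = 169.78 kg.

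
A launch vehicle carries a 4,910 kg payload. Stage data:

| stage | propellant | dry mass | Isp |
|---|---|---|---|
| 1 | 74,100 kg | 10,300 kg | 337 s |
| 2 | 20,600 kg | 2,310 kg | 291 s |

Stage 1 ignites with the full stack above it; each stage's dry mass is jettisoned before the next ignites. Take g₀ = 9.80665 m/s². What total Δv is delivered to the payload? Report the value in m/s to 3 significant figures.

Ignition mass of stage 1 = 74,100+10,300 + 20,600+2,310 + 4,910 = 112,220 kg.
Stage 1: m₀ = 112,220 kg, m_f = 112,220 − 74,100 = 38,120 kg; Δv = 337×9.80665×ln(2.944) = 3304.8×1.0797 ≈ 3568 m/s.
Stage 2: m₀ = 27,820 kg, m_f = 27,820 − 20,600 = 7,220 kg; Δv = 291×9.80665×ln(3.853) = 2853.7×1.3489 ≈ 3849 m/s.
Total Δv = 3568 + 3849 = 7417 m/s.

Δv ≈ 7420 m/s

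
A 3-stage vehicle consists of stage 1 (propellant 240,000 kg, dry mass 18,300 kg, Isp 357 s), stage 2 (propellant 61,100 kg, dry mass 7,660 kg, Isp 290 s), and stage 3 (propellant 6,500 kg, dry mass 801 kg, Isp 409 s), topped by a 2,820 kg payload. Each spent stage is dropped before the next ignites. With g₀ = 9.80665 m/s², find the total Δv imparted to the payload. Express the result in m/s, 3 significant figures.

Δv ≈ 12700 m/s

Ignition mass of stage 1 = 240,000+18,300 + 61,100+7,660 + 6,500+801 + 2,820 = 337,181 kg.
Stage 1: m₀ = 337,181 kg, m_f = 337,181 − 240,000 = 97,181 kg; Δv = 357×9.80665×ln(3.47) = 3501.0×1.2440 ≈ 4355 m/s.
Stage 2: m₀ = 78,881 kg, m_f = 78,881 − 61,100 = 17,781 kg; Δv = 290×9.80665×ln(4.436) = 2843.9×1.4898 ≈ 4237 m/s.
Stage 3: m₀ = 10,121 kg, m_f = 10,121 − 6,500 = 3,621 kg; Δv = 409×9.80665×ln(2.795) = 4010.9×1.0279 ≈ 4123 m/s.
Total Δv = 4355 + 4237 + 4123 = 12715 m/s.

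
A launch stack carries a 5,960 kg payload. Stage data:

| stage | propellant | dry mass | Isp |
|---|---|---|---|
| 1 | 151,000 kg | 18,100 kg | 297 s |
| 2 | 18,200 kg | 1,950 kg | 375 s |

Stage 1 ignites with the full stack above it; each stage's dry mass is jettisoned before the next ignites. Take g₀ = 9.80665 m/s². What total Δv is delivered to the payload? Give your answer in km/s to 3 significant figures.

Δv ≈ 8.72 km/s

Ignition mass of stage 1 = 151,000+18,100 + 18,200+1,950 + 5,960 = 195,210 kg.
Stage 1: m₀ = 195,210 kg, m_f = 195,210 − 151,000 = 44,210 kg; Δv = 297×9.80665×ln(4.416) = 2912.6×1.4851 ≈ 4326 m/s.
Stage 2: m₀ = 26,110 kg, m_f = 26,110 − 18,200 = 7,910 kg; Δv = 375×9.80665×ln(3.301) = 3677.5×1.1942 ≈ 4392 m/s.
Total Δv = 4326 + 4392 = 8718 m/s.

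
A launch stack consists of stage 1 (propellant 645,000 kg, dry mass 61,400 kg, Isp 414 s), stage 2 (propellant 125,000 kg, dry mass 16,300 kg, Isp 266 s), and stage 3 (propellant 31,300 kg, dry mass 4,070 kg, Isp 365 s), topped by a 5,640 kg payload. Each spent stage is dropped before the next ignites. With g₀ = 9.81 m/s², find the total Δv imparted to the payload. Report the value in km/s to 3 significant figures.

Ignition mass of stage 1 = 645,000+61,400 + 125,000+16,300 + 31,300+4,070 + 5,640 = 888,710 kg.
Stage 1: m₀ = 888,710 kg, m_f = 888,710 − 645,000 = 243,710 kg; Δv = 414×9.81×ln(3.647) = 4061.3×1.2938 ≈ 5255 m/s.
Stage 2: m₀ = 182,310 kg, m_f = 182,310 − 125,000 = 57,310 kg; Δv = 266×9.81×ln(3.181) = 2609.5×1.1572 ≈ 3020 m/s.
Stage 3: m₀ = 41,010 kg, m_f = 41,010 − 31,300 = 9,710 kg; Δv = 365×9.81×ln(4.223) = 3580.7×1.4407 ≈ 5158 m/s.
Total Δv = 5255 + 3020 + 5158 = 13433 m/s.

Δv ≈ 13.4 km/s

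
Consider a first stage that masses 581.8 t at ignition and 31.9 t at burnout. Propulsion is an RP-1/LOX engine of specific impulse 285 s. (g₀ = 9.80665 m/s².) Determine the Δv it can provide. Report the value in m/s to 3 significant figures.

v_e = Isp · g₀ = 285 × 9.80665 = 2794.9 m/s.
From the ideal rocket equation, Δv = v_e · ln(m₀/m_f) = 2794.9 × ln(18.24) = 2794.9 × 2.9035 ≈ 8115.0 m/s.

Δv ≈ 8120 m/s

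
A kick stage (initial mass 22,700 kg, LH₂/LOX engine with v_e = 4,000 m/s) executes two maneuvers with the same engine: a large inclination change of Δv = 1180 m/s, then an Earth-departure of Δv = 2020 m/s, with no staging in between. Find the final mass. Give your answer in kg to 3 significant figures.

After the first burn: m = 22700 × exp(−1180/4000.0) = 22700 × 0.74453 = 16,900.8 kg.
After the second burn: m = 16,900.8 × exp(−2020/4000.0) = 16,900.8 × 0.60351 = 10,199.8 kg.

final mass ≈ 10200 kg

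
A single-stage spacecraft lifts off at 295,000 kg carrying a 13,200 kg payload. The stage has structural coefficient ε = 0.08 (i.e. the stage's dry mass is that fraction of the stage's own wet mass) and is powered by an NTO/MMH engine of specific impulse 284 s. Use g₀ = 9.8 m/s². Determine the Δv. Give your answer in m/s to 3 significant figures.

Stage wet mass = m₀ − payload = 295,000 − 13,200 = 281,800 kg.
Stage dry mass = ε × stage wet mass = 0.08 × 281,800 = 22,544 kg.
Burnout mass m_f = stage dry + payload = 22,544 + 13,200 = 35,744 kg.
v_e = Isp · g₀ = 284 × 9.8 = 2783.2 m/s.
Using Δv = v_e ln(m₀/m_f): Δv = v_e · ln(295,000/35,744) = 2783.2 × ln(8.253) = 2783.2 × 2.1106 ≈ 5874 m/s.

Δv ≈ 5870 m/s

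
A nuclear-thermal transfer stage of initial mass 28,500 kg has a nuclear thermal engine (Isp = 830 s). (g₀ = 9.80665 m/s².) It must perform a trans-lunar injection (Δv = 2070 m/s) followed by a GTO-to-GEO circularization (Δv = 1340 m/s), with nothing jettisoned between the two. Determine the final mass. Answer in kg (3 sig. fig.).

final mass ≈ 18700 kg

v_e = Isp · g₀ = 830 × 9.80665 = 8139.5 m/s.
After the first burn: m = 28500 × exp(−2070/8139.5) = 28500 × 0.77545 = 22,100.3 kg.
After the second burn: m = 22,100.3 × exp(−1340/8139.5) = 22,100.3 × 0.84821 = 18,745.7 kg.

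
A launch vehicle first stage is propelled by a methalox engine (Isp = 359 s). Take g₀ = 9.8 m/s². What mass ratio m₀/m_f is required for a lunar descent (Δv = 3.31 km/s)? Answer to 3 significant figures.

mass ratio ≈ 2.56

v_e = Isp · g₀ = 359 × 9.8 = 3518.2 m/s.
Rocket equation: m₀/m_f = exp(Δv / v_e) = exp(3310 / 3518.2) = exp(0.9408) = 2.5621.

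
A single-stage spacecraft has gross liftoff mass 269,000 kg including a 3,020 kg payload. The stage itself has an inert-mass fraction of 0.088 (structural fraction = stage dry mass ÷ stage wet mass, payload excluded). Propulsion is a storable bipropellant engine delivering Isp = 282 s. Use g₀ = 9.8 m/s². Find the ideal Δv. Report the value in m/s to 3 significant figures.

Stage wet mass = m₀ − payload = 269,000 − 3,020 = 265,980 kg.
Stage dry mass = ε × stage wet mass = 0.088 × 265,980 = 23,406.2 kg.
Burnout mass m_f = stage dry + payload = 23,406.2 + 3,020 = 26,426.2 kg.
v_e = Isp · g₀ = 282 × 9.8 = 2763.6 m/s.
Δv = v_e · ln(269,000/26,426.2) = 2763.6 × ln(10.18) = 2763.6 × 2.3204 ≈ 6413 m/s.

Δv ≈ 6410 m/s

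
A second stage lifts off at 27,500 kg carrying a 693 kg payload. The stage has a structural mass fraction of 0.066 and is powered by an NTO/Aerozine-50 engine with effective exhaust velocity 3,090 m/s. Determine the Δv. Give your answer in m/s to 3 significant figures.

Δv ≈ 7460 m/s

Stage wet mass = m₀ − payload = 27,500 − 693 = 26,807 kg.
Stage dry mass = ε × stage wet mass = 0.066 × 26,807 = 1,769.26 kg.
Burnout mass m_f = stage dry + payload = 1,769.26 + 693 = 2,462.26 kg.
Δv = v_e · ln(27,500/2,462.26) = 3090.0 × ln(11.17) = 3090.0 × 2.4131 ≈ 7456 m/s.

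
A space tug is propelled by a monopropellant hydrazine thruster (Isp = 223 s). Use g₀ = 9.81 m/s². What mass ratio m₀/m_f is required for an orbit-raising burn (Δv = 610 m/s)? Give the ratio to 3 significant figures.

mass ratio ≈ 1.32

v_e = Isp · g₀ = 223 × 9.81 = 2187.6 m/s.
By the Tsiolkovsky rocket equation, m₀/m_f = exp(Δv / v_e) = exp(610 / 2187.6) = exp(0.2788) = 1.3216.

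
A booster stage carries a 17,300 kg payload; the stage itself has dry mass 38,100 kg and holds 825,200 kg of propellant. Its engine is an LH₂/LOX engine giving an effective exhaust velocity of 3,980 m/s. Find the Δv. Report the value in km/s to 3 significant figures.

m₀ = payload + dry + propellant = 17,300 + 38,100 + 825,200 = 880,600 kg.
m_f = payload + dry = 17,300 + 38,100 = 55,400 kg.
Δv = v_e · ln(m₀/m_f) = 3980.0 × ln(15.9) = 3980.0 × 2.7660 ≈ 11008.8 m/s.

Δv ≈ 11.0 km/s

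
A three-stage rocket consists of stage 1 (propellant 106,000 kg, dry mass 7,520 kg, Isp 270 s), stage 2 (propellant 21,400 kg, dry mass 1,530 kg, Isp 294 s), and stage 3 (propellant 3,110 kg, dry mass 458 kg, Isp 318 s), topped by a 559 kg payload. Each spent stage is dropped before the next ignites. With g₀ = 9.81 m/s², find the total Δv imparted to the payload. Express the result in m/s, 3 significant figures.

Ignition mass of stage 1 = 106,000+7,520 + 21,400+1,530 + 3,110+458 + 559 = 140,577 kg.
Stage 1: m₀ = 140,577 kg, m_f = 140,577 − 106,000 = 34,577 kg; Δv = 270×9.81×ln(4.066) = 2648.7×1.4026 ≈ 3715 m/s.
Stage 2: m₀ = 27,057 kg, m_f = 27,057 − 21,400 = 5,657 kg; Δv = 294×9.81×ln(4.783) = 2884.1×1.5651 ≈ 4514 m/s.
Stage 3: m₀ = 4,127 kg, m_f = 4,127 − 3,110 = 1,017 kg; Δv = 318×9.81×ln(4.058) = 3119.6×1.4007 ≈ 4370 m/s.
Total Δv = 3715 + 4514 + 4370 = 12599 m/s.

Δv ≈ 12600 m/s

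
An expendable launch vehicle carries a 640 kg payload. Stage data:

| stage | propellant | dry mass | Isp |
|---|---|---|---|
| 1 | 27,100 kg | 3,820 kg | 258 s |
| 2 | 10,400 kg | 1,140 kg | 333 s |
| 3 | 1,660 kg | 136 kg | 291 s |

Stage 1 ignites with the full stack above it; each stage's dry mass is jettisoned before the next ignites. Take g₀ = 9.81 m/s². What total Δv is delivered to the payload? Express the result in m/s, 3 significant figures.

Δv ≈ 10100 m/s

Ignition mass of stage 1 = 27,100+3,820 + 10,400+1,140 + 1,660+136 + 640 = 44,896 kg.
Stage 1: m₀ = 44,896 kg, m_f = 44,896 − 27,100 = 17,796 kg; Δv = 258×9.81×ln(2.523) = 2531.0×0.9254 ≈ 2342 m/s.
Stage 2: m₀ = 13,976 kg, m_f = 13,976 − 10,400 = 3,576 kg; Δv = 333×9.81×ln(3.908) = 3266.7×1.3631 ≈ 4453 m/s.
Stage 3: m₀ = 2,436 kg, m_f = 2,436 − 1,660 = 776 kg; Δv = 291×9.81×ln(3.139) = 2854.7×1.1440 ≈ 3266 m/s.
Total Δv = 2342 + 4453 + 3266 = 10061 m/s.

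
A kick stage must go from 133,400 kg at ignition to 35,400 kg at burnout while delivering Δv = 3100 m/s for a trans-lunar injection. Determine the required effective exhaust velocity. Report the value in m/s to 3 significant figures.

v_e ≈ 2340 m/s

ln(m₀/m_f) = ln(133400/35400) = ln(3.768) = 1.3266.
By the Tsiolkovsky rocket equation, v_e = Δv / ln(m₀/m_f) = 3100 / 1.3266 = 2336.7 m/s.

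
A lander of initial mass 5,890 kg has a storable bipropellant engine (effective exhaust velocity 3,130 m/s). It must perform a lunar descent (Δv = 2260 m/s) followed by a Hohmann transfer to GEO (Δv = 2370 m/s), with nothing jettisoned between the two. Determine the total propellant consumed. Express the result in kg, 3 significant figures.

total propellant consumed ≈ 4550 kg

After the first burn: m = 5890 × exp(−2260/3130.0) = 5890 × 0.48576 = 2,861.13 kg.
After the second burn: m = 2,861.13 × exp(−2370/3130.0) = 2,861.13 × 0.46898 = 1,341.81 kg.
Total propellant = m₀ − m_final = 5890 − 1,341.81 = 4,548.19 kg.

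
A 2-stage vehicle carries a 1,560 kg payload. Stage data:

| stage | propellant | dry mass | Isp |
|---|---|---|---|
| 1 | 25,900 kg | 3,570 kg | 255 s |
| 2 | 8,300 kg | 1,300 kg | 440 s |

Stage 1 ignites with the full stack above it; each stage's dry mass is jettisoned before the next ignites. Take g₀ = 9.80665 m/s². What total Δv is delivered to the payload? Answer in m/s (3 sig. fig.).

Δv ≈ 8410 m/s

Ignition mass of stage 1 = 25,900+3,570 + 8,300+1,300 + 1,560 = 40,630 kg.
Stage 1: m₀ = 40,630 kg, m_f = 40,630 − 25,900 = 14,730 kg; Δv = 255×9.80665×ln(2.758) = 2500.7×1.0146 ≈ 2537 m/s.
Stage 2: m₀ = 11,160 kg, m_f = 11,160 − 8,300 = 2,860 kg; Δv = 440×9.80665×ln(3.902) = 4314.9×1.3615 ≈ 5875 m/s.
Total Δv = 2537 + 5875 = 8412 m/s.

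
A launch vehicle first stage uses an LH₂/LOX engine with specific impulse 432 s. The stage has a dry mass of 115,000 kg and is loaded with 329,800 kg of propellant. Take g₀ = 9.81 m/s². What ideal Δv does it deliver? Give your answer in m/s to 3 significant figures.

v_e = Isp · g₀ = 432 × 9.81 = 4237.9 m/s.
m₀ = m_dry + m_prop = 115,000 + 329,800 = 444,800 kg.
From the ideal rocket equation, Δv = v_e · ln(m₀/m_f) = 4237.9 × ln(3.868) = 4237.9 × 1.3527 ≈ 5732.6 m/s.

Δv ≈ 5730 m/s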